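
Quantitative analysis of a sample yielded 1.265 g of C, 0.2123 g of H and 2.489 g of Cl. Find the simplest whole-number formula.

Moles — C: 1.265 / 12.01 = 0.1053 mol; H: 0.2123 / 1.008 = 0.2106 mol; Cl: 2.489 / 35.45 = 0.07021 mol
Divide by the smallest (0.07021 mol Cl): C 1.500, H 3.000, Cl 1.000
×2: C 3.00, H 6.00, Cl 2.00 → C3H6Cl2

C3H6Cl2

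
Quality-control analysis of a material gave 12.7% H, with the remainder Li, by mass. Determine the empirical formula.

HLi

Assume 100 g: 12.7 g H, 87.3 g Li.
H: 12.7 g ÷ 1.008 g/mol = 12.6 mol
Li: 87.3 g ÷ 6.94 g/mol = 12.58 mol
Divide by the smallest (12.58 mol Li): H 1.002, Li 1.000
≈ 1:1 → HLi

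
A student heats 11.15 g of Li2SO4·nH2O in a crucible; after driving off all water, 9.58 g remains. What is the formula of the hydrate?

Mass of water lost = 11.15 − 9.58 = 1.57 g → 1.57 / 18.02 = 0.08713 mol H2O
Molar mass of Li2SO4 = 109.95 g/mol → mol Li2SO4 = 9.58 / 109.95 = 0.08713
n = 0.08713 / 0.08713 = 1.00 ≈ 1 → Li2SO4·H2O

Li2SO4·H2O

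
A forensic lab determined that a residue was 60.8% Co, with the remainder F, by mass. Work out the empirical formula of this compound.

CoF2

Assume 100 g: 60.8 g Co, 39.2 g F.
Moles — Co: 60.8 / 58.93 = 1.032 mol; F: 39.2 / 19.00 = 2.063 mol
Divide by the smallest (1.032 mol Co): Co 1.000, F 2.000
→ CoF2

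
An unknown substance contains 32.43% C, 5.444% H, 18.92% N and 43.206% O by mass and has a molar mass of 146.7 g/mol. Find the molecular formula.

C4H8N2O4

Assume 100 g: 32.43 g C, 5.444 g H, 18.92 g N, 43.206 g O.
n(C) = 32.43/12.01 = 2.7, n(H) = 5.444/1.008 = 5.401, n(N) = 18.92/14.01 = 1.35, n(O) = 43.206/16.00 = 2.7
Divide by the smallest (1.35 mol N): C 1.999, H 3.999, N 1.000, O 2.000
Ratio ≈ 2:4:1:2, so the empirical formula is C2H4NO2
Empirical-formula mass = 74.06 g/mol
n = 146.7 / 74.06 = 1.98 ≈ 2
Molecular formula = (C2H4NO2)×2 = C4H8N2O4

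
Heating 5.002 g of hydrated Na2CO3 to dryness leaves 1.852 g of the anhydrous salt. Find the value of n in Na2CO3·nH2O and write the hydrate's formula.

Mass of water lost = 5.002 − 1.852 = 3.15 g → 3.15 / 18.02 = 0.1748 mol H2O
Molar mass of Na2CO3 = 105.99 g/mol → mol Na2CO3 = 1.852 / 105.99 = 0.01747
n = 0.1748 / 0.01747 = 10.00 ≈ 10 → Na2CO3·10H2O

Na2CO3·10H2O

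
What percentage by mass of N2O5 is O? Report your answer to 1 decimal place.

Molar mass = 2(14.01) + 5(16.00) = 108.020 g/mol
Mass of O per mole = 5 × 16.00 = 80.000 g
% O = 80.000 / 108.020 × 100 = 74.1%

74.1%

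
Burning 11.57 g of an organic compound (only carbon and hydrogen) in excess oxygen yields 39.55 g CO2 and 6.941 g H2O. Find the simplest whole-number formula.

C7H6

mol C = 39.55 / 44.01 = 0.8987; mass C = 0.8987 × 12.01 = 10.79 g
mol H = 2 × (6.941 / 18.02) = 0.7704; mass H = 0.7704 × 1.008 = 0.7765 g
Smallest is H at 0.7704 mol; normalising gives C 1.167, H 1.000
Multiply by 6: C 7.00, H 6.00 → C7H6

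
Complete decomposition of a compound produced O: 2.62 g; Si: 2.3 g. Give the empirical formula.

n(O) = 2.62/16.00 = 0.1638, n(Si) = 2.3/28.09 = 0.08188
Ratios (÷ 0.08188): O 2.000, Si 1.000
Ratio ≈ 2:1, so the empirical formula is O2Si

O2Si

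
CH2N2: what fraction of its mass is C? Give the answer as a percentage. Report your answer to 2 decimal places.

28.56%

Molar mass = 1(12.01) + 2(1.008) + 2(14.01) = 42.046 g/mol
Mass of C per mole = 1 × 12.01 = 12.010 g
% C = 12.010 / 42.046 × 100 = 28.56%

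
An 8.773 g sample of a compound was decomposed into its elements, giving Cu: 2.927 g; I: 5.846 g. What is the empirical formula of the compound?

Moles — Cu: 2.927 / 63.55 = 0.04606 mol; I: 5.846 / 126.90 = 0.04607 mol
Divide by the smallest (0.04606 mol Cu): Cu 1.000, I 1.000
Ratio ≈ 1:1, so the empirical formula is CuI

CuI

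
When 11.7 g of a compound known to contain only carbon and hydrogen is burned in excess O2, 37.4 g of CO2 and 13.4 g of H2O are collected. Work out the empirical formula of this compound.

C4H7

mol C = 37.4 / 44.01 = 0.8498; mass C = 0.8498 × 12.01 = 10.21 g
mol H = 2 × (13.4 / 18.02) = 1.487; mass H = 1.487 × 1.008 = 1.499 g
Smallest is C at 0.8498 mol; normalising gives C 1.000, H 1.750
Multiply by 4: C 4.00, H 7.00 → C4H7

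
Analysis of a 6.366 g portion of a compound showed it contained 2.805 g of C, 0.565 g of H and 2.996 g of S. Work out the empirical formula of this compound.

C5H12S2

C: 2.805 g ÷ 12.01 g/mol = 0.2336 mol
H: 0.565 g ÷ 1.008 g/mol = 0.5605 mol
S: 2.996 g ÷ 32.07 g/mol = 0.09342 mol
Divide by the smallest (0.09342 mol S): C 2.500, H 6.000, S 1.000
×2: C 5.00, H 12.00, S 2.00 → C5H12S2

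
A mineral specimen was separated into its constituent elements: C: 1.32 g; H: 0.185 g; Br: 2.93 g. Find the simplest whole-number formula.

C3H5Br

Moles — C: 1.32 / 12.01 = 0.1099 mol; H: 0.185 / 1.008 = 0.1835 mol; Br: 2.93 / 79.90 = 0.03667 mol
Divide by the smallest (0.03667 mol Br): C 2.997, H 5.005, Br 1.000
Ratio ≈ 3:5:1, so the empirical formula is C3H5Br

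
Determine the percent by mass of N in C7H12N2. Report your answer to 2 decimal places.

Molar mass = 7(12.01) + 12(1.008) + 2(14.01) = 124.186 g/mol
Mass of N per mole = 2 × 14.01 = 28.020 g
% N = 28.020 / 124.186 × 100 = 22.56%

22.56%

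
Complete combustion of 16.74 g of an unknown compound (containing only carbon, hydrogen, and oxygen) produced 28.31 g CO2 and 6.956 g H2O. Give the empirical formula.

mol C = 28.31 / 44.01 = 0.6433; mass C = 0.6433 × 12.01 = 7.726 g
mol H = 2 × (6.956 / 18.02) = 0.7720; mass H = 0.7720 × 1.008 = 0.7782 g
mass O = 16.74 − (8.504) = 8.236 g → mol O = 0.5148
Ratios (÷ 0.5148): C 1.250, H 1.500, O 1.000
Scaling by 4: C 5.00, H 6.00, O 4.00 → C5H6O4

C5H6O4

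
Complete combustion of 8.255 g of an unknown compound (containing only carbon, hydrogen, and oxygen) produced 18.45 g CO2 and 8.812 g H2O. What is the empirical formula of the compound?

C3H7O

mol C = 18.45 / 44.01 = 0.4192; mass C = 0.4192 × 12.01 = 5.035 g
mol H = 2 × (8.812 / 18.02) = 0.9780; mass H = 0.9780 × 1.008 = 0.9858 g
mass O = 8.255 − (6.021) = 2.234 g → mol O = 0.1396
Ratios (÷ 0.1396): C 3.002, H 7.004, O 1.000
≈ 3:7:1 → C3H7O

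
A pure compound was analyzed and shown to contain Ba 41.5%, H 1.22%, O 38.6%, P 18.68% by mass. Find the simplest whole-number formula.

BaH4O8P2

Assume 100 g: 41.5 g Ba, 1.22 g H, 38.6 g O, 18.68 g P.
Ba: 41.5 g ÷ 137.33 g/mol = 0.3022 mol
H: 1.22 g ÷ 1.008 g/mol = 1.21 mol
O: 38.6 g ÷ 16.00 g/mol = 2.413 mol
P: 18.68 g ÷ 30.97 g/mol = 0.6032 mol
Divide by the smallest (0.3022 mol Ba): Ba 1.000, H 4.005, O 7.983, P 1.996
Ratio ≈ 1:4:8:2, so the empirical formula is BaH4O8P2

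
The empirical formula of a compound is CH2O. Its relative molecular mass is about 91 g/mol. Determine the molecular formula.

C3H6O3

Empirical-formula mass = 30.03 g/mol
n = 91 / 30.03 = 3.03 ≈ 3
Molecular formula = (CH2O)3 = C3H6O3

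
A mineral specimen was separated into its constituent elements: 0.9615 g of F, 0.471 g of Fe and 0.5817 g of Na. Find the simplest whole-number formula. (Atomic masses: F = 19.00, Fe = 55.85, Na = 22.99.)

n(F) = 0.9615/19.00 = 0.05061, n(Fe) = 0.471/55.85 = 0.008433, n(Na) = 0.5817/22.99 = 0.0253
Divide by the smallest (0.008433 mol Fe): F 6.001, Fe 1.000, Na 3.000
Ratio ≈ 6:1:3, so the empirical formula is F6FeNa3

F6FeNa3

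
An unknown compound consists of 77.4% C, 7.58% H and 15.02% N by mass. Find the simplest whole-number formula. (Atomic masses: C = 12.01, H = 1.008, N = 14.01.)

C6H7N

Assume 100 g: 77.4 g C, 7.58 g H, 15.02 g N.
Moles — C: 77.4 / 12.01 = 6.445 mol; H: 7.58 / 1.008 = 7.52 mol; N: 15.02 / 14.01 = 1.072 mol
Divide by the smallest (1.072 mol N): C 6.011, H 7.014, N 1.000
→ C6H7N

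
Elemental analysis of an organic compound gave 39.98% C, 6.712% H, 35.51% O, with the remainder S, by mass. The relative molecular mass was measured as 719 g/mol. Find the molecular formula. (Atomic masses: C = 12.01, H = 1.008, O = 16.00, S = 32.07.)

C24H48O16S4

Assume 100 g: 39.98 g C, 6.712 g H, 35.51 g O, 17.798 g S.
Moles — C: 39.98 / 12.01 = 3.329 mol; H: 6.712 / 1.008 = 6.659 mol; O: 35.51 / 16.00 = 2.219 mol; S: 17.798 / 32.07 = 0.555 mol
Smallest is S at 0.555 mol; normalising gives C 5.998, H 11.998, O 3.999, S 1.000
Ratio ≈ 6:12:4:1, so the empirical formula is C6H12O4S
Empirical-formula mass = 180.23 g/mol
n = 719 / 180.23 = 3.99 ≈ 4
Molecular formula = (C6H12O4S)×4 = C24H48O16S4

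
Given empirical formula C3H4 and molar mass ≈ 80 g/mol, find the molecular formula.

C6H8

Empirical-formula mass = 40.06 g/mol
n = 80 / 40.06 = 2.00 ≈ 2
Molecular formula = (C3H4)2 = C6H8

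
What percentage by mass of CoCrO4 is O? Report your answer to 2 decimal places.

36.59%

Molar mass = 1(58.93) + 1(52.00) + 4(16.00) = 174.930 g/mol
Mass of O per mole = 4 × 16.00 = 64.000 g
% O = 64.000 / 174.930 × 100 = 36.59%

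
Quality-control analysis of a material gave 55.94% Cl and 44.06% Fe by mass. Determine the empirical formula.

Cl2Fe

Assume 100 g: 55.94 g Cl, 44.06 g Fe.
n(Cl) = 55.94/35.45 = 1.578, n(Fe) = 44.06/55.85 = 0.7889
Ratios (÷ 0.7889): Cl 2.000, Fe 1.000
→ Cl2Fe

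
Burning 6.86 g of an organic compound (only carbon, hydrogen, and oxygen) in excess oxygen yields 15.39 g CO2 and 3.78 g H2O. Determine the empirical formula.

mol C = 15.39 / 44.01 = 0.3497; mass C = 0.3497 × 12.01 = 4.200 g
mol H = 2 × (3.78 / 18.02) = 0.4195; mass H = 0.4195 × 1.008 = 0.4229 g
mass O = 6.86 − (4.623) = 2.237 g → mol O = 0.1398
Smallest is O at 0.1398 mol; normalising gives C 2.501, H 3.000, O 1.000
×2: C 5.00, H 6.00, O 2.00 → C5H6O2

C5H6O2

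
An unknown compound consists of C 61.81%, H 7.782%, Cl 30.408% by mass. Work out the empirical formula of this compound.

Assume 100 g: 61.81 g C, 7.782 g H, 30.408 g Cl.
n(C) = 61.81/12.01 = 5.147, n(H) = 7.782/1.008 = 7.72, n(Cl) = 30.408/35.45 = 0.8578
Smallest is Cl at 0.8578 mol; normalising gives C 6.000, H 9.000, Cl 1.000
→ C6H9Cl

C6H9Cl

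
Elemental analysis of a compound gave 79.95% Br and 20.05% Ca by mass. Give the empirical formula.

Br2Ca

Assume 100 g: 79.95 g Br, 20.05 g Ca.
n(Br) = 79.95/79.90 = 1.001, n(Ca) = 20.05/40.08 = 0.5002
Divide by the smallest (0.5002 mol Ca): Br 2.000, Ca 1.000
→ Br2Ca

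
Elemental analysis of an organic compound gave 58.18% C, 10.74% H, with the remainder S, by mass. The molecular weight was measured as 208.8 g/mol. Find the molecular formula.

C10H22S2

Assume 100 g: 58.18 g C, 10.74 g H, 31.08 g S.
C: 58.18 g ÷ 12.01 g/mol = 4.844 mol
H: 10.74 g ÷ 1.008 g/mol = 10.65 mol
S: 31.08 g ÷ 32.07 g/mol = 0.9691 mol
Ratios (÷ 0.9691): C 4.999, H 10.994, S 1.000
≈ 5:11:1 → C5H11S
Empirical-formula mass = 103.21 g/mol
n = 208.8 / 103.21 = 2.02 ≈ 2
Molecular formula = (C5H11S)×2 = C10H22S2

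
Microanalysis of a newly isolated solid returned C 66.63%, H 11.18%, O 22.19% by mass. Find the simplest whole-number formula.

C4H8O

Assume 100 g: 66.63 g C, 11.18 g H, 22.19 g O.
n(C) = 66.63/12.01 = 5.548, n(H) = 11.18/1.008 = 11.09, n(O) = 22.19/16.00 = 1.387
Ratios (÷ 1.387): C 4.000, H 7.997, O 1.000
→ C4H8O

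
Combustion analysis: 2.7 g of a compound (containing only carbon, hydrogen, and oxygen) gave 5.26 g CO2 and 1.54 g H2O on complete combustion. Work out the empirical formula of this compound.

C7H10O4

mol C = 5.26 / 44.01 = 0.1195; mass C = 0.1195 × 12.01 = 1.435 g
mol H = 2 × (1.54 / 18.02) = 0.1709; mass H = 0.1709 × 1.008 = 0.1723 g
mass O = 2.7 − (1.608) = 1.092 g → mol O = 0.06827
Ratios (÷ 0.06827): C 1.751, H 2.504, O 1.000
Multiply by 4: C 7.00, H 10.01, O 4.00 → C7H10O4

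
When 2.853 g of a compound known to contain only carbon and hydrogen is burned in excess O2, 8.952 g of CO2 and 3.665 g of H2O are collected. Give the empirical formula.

CH2

mol C = 8.952 / 44.01 = 0.2034; mass C = 0.2034 × 12.01 = 2.443 g
mol H = 2 × (3.665 / 18.02) = 0.4068; mass H = 0.4068 × 1.008 = 0.4100 g
Ratios (÷ 0.2034): C 1.000, H 2.000
Ratio ≈ 1:2, so the empirical formula is CH2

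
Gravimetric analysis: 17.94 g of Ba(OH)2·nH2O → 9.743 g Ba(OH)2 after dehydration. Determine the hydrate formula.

Ba(OH)2·8H2O

Mass of water lost = 17.94 − 9.743 = 8.197 g → 8.197 / 18.02 = 0.4549 mol H2O
Molar mass of Ba(OH)2 = 171.35 g/mol → mol Ba(OH)2 = 9.743 / 171.35 = 0.05686
n = 0.4549 / 0.05686 = 8.00 ≈ 8 → Ba(OH)2·8H2O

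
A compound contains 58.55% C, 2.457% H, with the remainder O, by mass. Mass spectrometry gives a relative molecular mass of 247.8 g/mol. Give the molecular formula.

C12H6O6

Assume 100 g: 58.55 g C, 2.457 g H, 38.993 g O.
C: 58.55 g ÷ 12.01 g/mol = 4.875 mol
H: 2.457 g ÷ 1.008 g/mol = 2.438 mol
O: 38.993 g ÷ 16.00 g/mol = 2.437 mol
Divide by the smallest (2.437 mol O): C 2.000, H 1.000, O 1.000
≈ 2:1:1 → C2HO
Empirical-formula mass = 41.03 g/mol
n = 247.8 / 41.03 = 6.04 ≈ 6
Molecular formula = (C2HO)×6 = C12H6O6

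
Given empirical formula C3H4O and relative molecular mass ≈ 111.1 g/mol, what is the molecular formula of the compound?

Empirical-formula mass = 56.06 g/mol
n = 111.1 / 56.06 = 1.98 ≈ 2
Molecular formula = (C3H4O)2 = C6H8O2

C6H8O2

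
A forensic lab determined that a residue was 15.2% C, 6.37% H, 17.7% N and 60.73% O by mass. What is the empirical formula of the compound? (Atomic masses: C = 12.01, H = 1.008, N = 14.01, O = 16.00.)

CH5NO3

Assume 100 g: 15.2 g C, 6.37 g H, 17.7 g N, 60.73 g O.
n(C) = 15.2/12.01 = 1.266, n(H) = 6.37/1.008 = 6.319, n(N) = 17.7/14.01 = 1.263, n(O) = 60.73/16.00 = 3.796
Ratios (÷ 1.263): C 1.002, H 5.002, N 1.000, O 3.004
Ratio ≈ 1:5:1:3, so the empirical formula is CH5NO3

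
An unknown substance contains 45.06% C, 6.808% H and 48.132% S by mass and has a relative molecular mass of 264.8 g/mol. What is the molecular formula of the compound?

C10H18S4

Assume 100 g: 45.06 g C, 6.808 g H, 48.132 g S.
C: 45.06 g ÷ 12.01 g/mol = 3.752 mol
H: 6.808 g ÷ 1.008 g/mol = 6.754 mol
S: 48.132 g ÷ 32.07 g/mol = 1.501 mol
Ratios (÷ 1.501): C 2.500, H 4.500, S 1.000
Scaling by 2: C 5.00, H 9.00, S 2.00 → C5H9S2
Empirical-formula mass = 133.26 g/mol
n = 264.8 / 133.26 = 1.99 ≈ 2
Molecular formula = (C5H9S2)×2 = C10H18S4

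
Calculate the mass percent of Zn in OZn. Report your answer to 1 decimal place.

80.3%

Molar mass = 1(16.00) + 1(65.38) = 81.380 g/mol
Mass of Zn per mole = 1 × 65.38 = 65.380 g
% Zn = 65.380 / 81.380 × 100 = 80.3%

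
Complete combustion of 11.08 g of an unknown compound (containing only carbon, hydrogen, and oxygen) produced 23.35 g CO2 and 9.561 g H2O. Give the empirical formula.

C7H14O3

mol C = 23.35 / 44.01 = 0.5306; mass C = 0.5306 × 12.01 = 6.372 g
mol H = 2 × (9.561 / 18.02) = 1.061; mass H = 1.061 × 1.008 = 1.070 g
mass O = 11.08 − (7.442) = 3.638 g → mol O = 0.2274
Ratios (÷ 0.2274): C 2.333, H 4.667, O 1.000
Multiply by 3: C 7.00, H 14.00, O 3.00 → C7H14O3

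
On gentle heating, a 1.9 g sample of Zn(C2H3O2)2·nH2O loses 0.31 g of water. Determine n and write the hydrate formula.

Mass of anhydrous Zn(C2H3O2)2 = 1.9 − 0.31 = 1.59 g
mol H2O = 0.31 / 18.02 = 0.0172
Molar mass of Zn(C2H3O2)2 = 183.47 g/mol → mol Zn(C2H3O2)2 = 1.59 / 183.47 = 0.008666
n = 0.0172 / 0.008666 = 1.99 ≈ 2 → Zn(C2H3O2)2·2H2O

Zn(C2H3O2)2·2H2O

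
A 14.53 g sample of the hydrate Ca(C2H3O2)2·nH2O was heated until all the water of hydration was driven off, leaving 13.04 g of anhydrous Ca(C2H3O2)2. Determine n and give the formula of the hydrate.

Ca(C2H3O2)2·H2O

Mass of water lost = 14.53 − 13.04 = 1.49 g → 1.49 / 18.02 = 0.08269 mol H2O
Molar mass of Ca(C2H3O2)2 = 158.17 g/mol → mol Ca(C2H3O2)2 = 13.04 / 158.17 = 0.08244
n = 0.08269 / 0.08244 = 1.00 ≈ 1 → Ca(C2H3O2)2·H2O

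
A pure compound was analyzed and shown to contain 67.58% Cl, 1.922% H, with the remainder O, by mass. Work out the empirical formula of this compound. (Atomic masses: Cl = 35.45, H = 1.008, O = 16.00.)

ClHO

Assume 100 g: 67.58 g Cl, 1.922 g H, 30.498 g O.
n(Cl) = 67.58/35.45 = 1.906, n(H) = 1.922/1.008 = 1.907, n(O) = 30.498/16.00 = 1.906
Ratios (÷ 1.906): Cl 1.000, H 1.000, O 1.000
→ ClHO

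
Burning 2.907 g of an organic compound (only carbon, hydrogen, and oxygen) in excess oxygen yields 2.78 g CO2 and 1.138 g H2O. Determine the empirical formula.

mol C = 2.78 / 44.01 = 0.06317; mass C = 0.06317 × 12.01 = 0.7586 g
mol H = 2 × (1.138 / 18.02) = 0.1263; mass H = 0.1263 × 1.008 = 0.1273 g
mass O = 2.907 − (0.8860) = 2.021 g → mol O = 0.1263
Divide by the smallest (0.06317 mol C): C 1.000, H 2.000, O 2.000
→ CH2O2

CH2O2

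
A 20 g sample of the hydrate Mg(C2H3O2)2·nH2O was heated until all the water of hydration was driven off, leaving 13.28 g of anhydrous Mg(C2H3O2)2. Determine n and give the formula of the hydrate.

Mass of water lost = 20 − 13.28 = 6.72 g → 6.72 / 18.02 = 0.3729 mol H2O
Molar mass of Mg(C2H3O2)2 = 142.40 g/mol → mol Mg(C2H3O2)2 = 13.28 / 142.40 = 0.09326
n = 0.3729 / 0.09326 = 4.00 ≈ 4 → Mg(C2H3O2)2·4H2O

Mg(C2H3O2)2·4H2O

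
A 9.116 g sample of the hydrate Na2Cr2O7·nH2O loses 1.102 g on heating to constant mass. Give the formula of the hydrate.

Na2Cr2O7·2H2O

Mass of anhydrous Na2Cr2O7 = 9.116 − 1.102 = 8.014 g
mol H2O = 1.102 / 18.02 = 0.06115
Molar mass of Na2Cr2O7 = 261.98 g/mol → mol Na2Cr2O7 = 8.014 / 261.98 = 0.03059
n = 0.06115 / 0.03059 = 2.00 ≈ 2 → Na2Cr2O7·2H2O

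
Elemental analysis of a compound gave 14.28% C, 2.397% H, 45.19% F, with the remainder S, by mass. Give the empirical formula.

Assume 100 g: 14.28 g C, 2.397 g H, 45.19 g F, 38.133 g S.
Moles — C: 14.28 / 12.01 = 1.189 mol; H: 2.397 / 1.008 = 2.378 mol; F: 45.19 / 19.00 = 2.378 mol; S: 38.133 / 32.07 = 1.189 mol
Divide by the smallest (1.189 mol C): C 1.000, H 2.000, F 2.000, S 1.000
→ CH2F2S

CH2F2S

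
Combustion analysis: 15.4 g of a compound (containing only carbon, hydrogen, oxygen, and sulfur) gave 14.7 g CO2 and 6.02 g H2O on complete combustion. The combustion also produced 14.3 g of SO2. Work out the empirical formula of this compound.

mol C = 14.7 / 44.01 = 0.3340; mass C = 0.3340 × 12.01 = 4.012 g
mol H = 2 × (6.02 / 18.02) = 0.6681; mass H = 0.6681 × 1.008 = 0.6735 g
mol S = 14.3 / 64.07 = 0.2232; mass S = 7.158 g
mass O = 15.4 − (11.84) = 3.557 g → mol O = 0.2223
Smallest is O at 0.2223 mol; normalising gives C 1.502, H 3.005, O 1.000, S 1.004
Scaling by 2: C 3.00, H 6.01, O 2.00, S 2.01 → C3H6O2S2

C3H6O2S2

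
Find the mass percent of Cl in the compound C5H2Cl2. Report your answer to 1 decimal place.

53.3%

Molar mass = 5(12.01) + 2(1.008) + 2(35.45) = 132.966 g/mol
Mass of Cl per mole = 2 × 35.45 = 70.900 g
% Cl = 70.900 / 132.966 × 100 = 53.3%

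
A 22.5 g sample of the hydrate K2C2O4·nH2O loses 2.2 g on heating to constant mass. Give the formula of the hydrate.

K2C2O4·H2O

Mass of anhydrous K2C2O4 = 22.5 − 2.2 = 20.3 g
mol H2O = 2.2 / 18.02 = 0.1221
Molar mass of K2C2O4 = 166.22 g/mol → mol K2C2O4 = 20.3 / 166.22 = 0.1221
n = 0.1221 / 0.1221 = 1.00 ≈ 1 → K2C2O4·H2O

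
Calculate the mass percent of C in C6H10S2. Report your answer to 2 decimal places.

Molar mass = 6(12.01) + 10(1.008) + 2(32.07) = 146.280 g/mol
Mass of C per mole = 6 × 12.01 = 72.060 g
% C = 72.060 / 146.280 × 100 = 49.26%

49.26%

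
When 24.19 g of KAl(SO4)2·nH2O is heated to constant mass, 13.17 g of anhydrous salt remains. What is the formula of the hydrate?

KAl(SO4)2·12H2O

Mass of water lost = 24.19 − 13.17 = 11.02 g → 11.02 / 18.02 = 0.6115 mol H2O
Molar mass of KAl(SO4)2 = 258.22 g/mol → mol KAl(SO4)2 = 13.17 / 258.22 = 0.051
n = 0.6115 / 0.051 = 11.99 ≈ 12 → KAl(SO4)2·12H2O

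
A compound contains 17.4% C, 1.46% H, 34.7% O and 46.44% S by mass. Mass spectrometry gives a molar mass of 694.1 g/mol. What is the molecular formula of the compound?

C10H10O15S10

Assume 100 g: 17.4 g C, 1.46 g H, 34.7 g O, 46.44 g S.
n(C) = 17.4/12.01 = 1.449, n(H) = 1.46/1.008 = 1.448, n(O) = 34.7/16.00 = 2.169, n(S) = 46.44/32.07 = 1.448
Ratios (÷ 1.448): C 1.000, H 1.000, O 1.498, S 1.000
Scaling by 2: C 2.00, H 2.00, O 3.00, S 2.00 → C2H2O3S2
Empirical-formula mass = 138.18 g/mol
n = 694.1 / 138.18 = 5.02 ≈ 5
Molecular formula = (C2H2O3S2)×5 = C10H10O15S10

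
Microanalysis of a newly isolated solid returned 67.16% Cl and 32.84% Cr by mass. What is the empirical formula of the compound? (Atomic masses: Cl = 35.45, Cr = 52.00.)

Assume 100 g: 67.16 g Cl, 32.84 g Cr.
n(Cl) = 67.16/35.45 = 1.894, n(Cr) = 32.84/52.00 = 0.6315
Divide by the smallest (0.6315 mol Cr): Cl 3.000, Cr 1.000
→ Cl3Cr

Cl3Cr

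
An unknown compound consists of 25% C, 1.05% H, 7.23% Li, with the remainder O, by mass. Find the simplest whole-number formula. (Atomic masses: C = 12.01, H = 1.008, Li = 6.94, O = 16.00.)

C2HLiO4

Assume 100 g: 25 g C, 1.05 g H, 7.23 g Li, 66.72 g O.
n(C) = 25/12.01 = 2.082, n(H) = 1.05/1.008 = 1.042, n(Li) = 7.23/6.94 = 1.042, n(O) = 66.72/16.00 = 4.17
Divide by the smallest (1.042 mol H): C 1.998, H 1.000, Li 1.000, O 4.003
→ C2HLiO4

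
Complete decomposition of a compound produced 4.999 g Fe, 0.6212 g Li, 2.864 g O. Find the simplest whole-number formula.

FeLiO2

n(Fe) = 4.999/55.85 = 0.08951, n(Li) = 0.6212/6.94 = 0.08951, n(O) = 2.864/16.00 = 0.179
Divide by the smallest (0.08951 mol Fe): Fe 1.000, Li 1.000, O 2.000
→ FeLiO2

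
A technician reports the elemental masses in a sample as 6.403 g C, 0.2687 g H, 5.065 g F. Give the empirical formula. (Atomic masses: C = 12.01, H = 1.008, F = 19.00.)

C2HF

C: 6.403 g ÷ 12.01 g/mol = 0.5331 mol
H: 0.2687 g ÷ 1.008 g/mol = 0.2666 mol
F: 5.065 g ÷ 19.00 g/mol = 0.2666 mol
Divide by the smallest (0.2666 mol H): C 2.000, H 1.000, F 1.000
→ C2HF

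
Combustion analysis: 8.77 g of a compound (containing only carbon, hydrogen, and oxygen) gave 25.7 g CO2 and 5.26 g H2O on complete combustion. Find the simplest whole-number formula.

mol C = 25.7 / 44.01 = 0.5840; mass C = 0.5840 × 12.01 = 7.013 g
mol H = 2 × (5.26 / 18.02) = 0.5838; mass H = 0.5838 × 1.008 = 0.5885 g
mass O = 8.77 − (7.602) = 1.168 g → mol O = 0.07301
Divide by the smallest (0.07301 mol O): C 7.998, H 7.996, O 1.000
Ratio ≈ 8:8:1, so the empirical formula is C8H8O

C8H8O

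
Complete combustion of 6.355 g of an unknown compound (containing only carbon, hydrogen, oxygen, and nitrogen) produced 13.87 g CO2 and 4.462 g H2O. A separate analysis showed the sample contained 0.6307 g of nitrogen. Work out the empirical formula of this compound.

mol C = 13.87 / 44.01 = 0.3152; mass C = 0.3152 × 12.01 = 3.785 g
mol H = 2 × (4.462 / 18.02) = 0.4952; mass H = 0.4952 × 1.008 = 0.4992 g
mol N = 0.6307 / 14.01 = 0.04502
mass O = 6.355 − (4.915) = 1.440 g → mol O = 0.09001
Smallest is N at 0.04502 mol; normalising gives C 7.001, H 11.001, N 1.000, O 1.999
Ratio ≈ 7:11:1:2, so the empirical formula is C7H11NO2

C7H11NO2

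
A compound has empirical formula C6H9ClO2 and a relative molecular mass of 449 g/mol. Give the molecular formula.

C18H27Cl3O6

Empirical-formula mass = 148.58 g/mol
n = 449 / 148.58 = 3.02 ≈ 3
Molecular formula = (C6H9ClO2)3 = C18H27Cl3O6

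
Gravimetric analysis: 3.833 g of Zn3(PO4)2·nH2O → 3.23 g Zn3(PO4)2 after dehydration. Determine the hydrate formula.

Mass of water lost = 3.833 − 3.23 = 0.603 g → 0.603 / 18.02 = 0.03346 mol H2O
Molar mass of Zn3(PO4)2 = 386.08 g/mol → mol Zn3(PO4)2 = 3.23 / 386.08 = 0.008366
n = 0.03346 / 0.008366 = 4.00 ≈ 4 → Zn3(PO4)2·4H2O

Zn3(PO4)2·4H2O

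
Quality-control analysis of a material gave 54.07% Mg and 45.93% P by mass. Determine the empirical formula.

Mg3P2

Assume 100 g: 54.07 g Mg, 45.93 g P.
Mg: 54.07 g ÷ 24.31 g/mol = 2.224 mol
P: 45.93 g ÷ 30.97 g/mol = 1.483 mol
Divide by the smallest (1.483 mol P): Mg 1.500, P 1.000
Scaling by 2: Mg 3.00, P 2.00 → Mg3P2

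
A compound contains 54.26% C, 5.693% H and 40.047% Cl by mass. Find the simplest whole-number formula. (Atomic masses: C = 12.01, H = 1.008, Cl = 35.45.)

C4H5Cl

Assume 100 g: 54.26 g C, 5.693 g H, 40.047 g Cl.
n(C) = 54.26/12.01 = 4.518, n(H) = 5.693/1.008 = 5.648, n(Cl) = 40.047/35.45 = 1.13
Ratios (÷ 1.13): C 3.999, H 5.000, Cl 1.000
→ C4H5Cl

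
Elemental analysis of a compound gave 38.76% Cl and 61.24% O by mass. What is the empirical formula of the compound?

Assume 100 g: 38.76 g Cl, 61.24 g O.
Moles — Cl: 38.76 / 35.45 = 1.093 mol; O: 61.24 / 16.00 = 3.828 mol
Smallest is Cl at 1.093 mol; normalising gives Cl 1.000, O 3.501
Scaling by 2: Cl 2.00, O 7.00 → Cl2O7

Cl2O7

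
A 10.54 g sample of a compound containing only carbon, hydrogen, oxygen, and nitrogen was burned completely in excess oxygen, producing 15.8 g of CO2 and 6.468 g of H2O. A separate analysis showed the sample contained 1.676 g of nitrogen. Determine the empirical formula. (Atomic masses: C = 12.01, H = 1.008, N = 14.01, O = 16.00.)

mol C = 15.8 / 44.01 = 0.3590; mass C = 0.3590 × 12.01 = 4.312 g
mol H = 2 × (6.468 / 18.02) = 0.7179; mass H = 0.7179 × 1.008 = 0.7236 g
mol N = 1.676 / 14.01 = 0.1196
mass O = 10.54 − (6.711) = 3.829 g → mol O = 0.2393
Ratios (÷ 0.1196): C 3.001, H 6.001, N 1.000, O 2.000
Ratio ≈ 3:6:1:2, so the empirical formula is C3H6NO2

C3H6NO2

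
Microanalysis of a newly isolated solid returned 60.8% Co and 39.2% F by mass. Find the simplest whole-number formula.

CoF2

Assume 100 g: 60.8 g Co, 39.2 g F.
Moles — Co: 60.8 / 58.93 = 1.032 mol; F: 39.2 / 19.00 = 2.063 mol
Smallest is Co at 1.032 mol; normalising gives Co 1.000, F 2.000
Ratio ≈ 1:2, so the empirical formula is CoF2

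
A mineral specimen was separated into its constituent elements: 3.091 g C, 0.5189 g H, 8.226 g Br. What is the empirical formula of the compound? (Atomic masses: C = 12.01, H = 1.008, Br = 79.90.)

Moles — C: 3.091 / 12.01 = 0.2574 mol; H: 0.5189 / 1.008 = 0.5148 mol; Br: 8.226 / 79.90 = 0.103 mol
Smallest is Br at 0.103 mol; normalising gives C 2.500, H 5.000, Br 1.000
Scaling by 2: C 5.00, H 10.00, Br 2.00 → C5H10Br2

C5H10Br2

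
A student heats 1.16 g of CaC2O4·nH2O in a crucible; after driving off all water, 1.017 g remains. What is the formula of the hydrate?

CaC2O4·H2O

Mass of water lost = 1.16 − 1.017 = 0.143 g → 0.143 / 18.02 = 0.007936 mol H2O
Molar mass of CaC2O4 = 128.10 g/mol → mol CaC2O4 = 1.017 / 128.10 = 0.007939
n = 0.007936 / 0.007939 = 1.00 ≈ 1 → CaC2O4·H2O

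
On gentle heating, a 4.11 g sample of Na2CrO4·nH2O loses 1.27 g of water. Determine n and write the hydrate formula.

Na2CrO4·4H2O

Mass of anhydrous Na2CrO4 = 4.11 − 1.27 = 2.84 g
mol H2O = 1.27 / 18.02 = 0.07048
Molar mass of Na2CrO4 = 161.98 g/mol → mol Na2CrO4 = 2.84 / 161.98 = 0.01753
n = 0.07048 / 0.01753 = 4.02 ≈ 4 → Na2CrO4·4H2O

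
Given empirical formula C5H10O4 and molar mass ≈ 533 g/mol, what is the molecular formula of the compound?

Empirical-formula mass = 134.13 g/mol
n = 533 / 134.13 = 3.97 ≈ 4
Molecular formula = (C5H10O4)4 = C20H40O16

C20H40O16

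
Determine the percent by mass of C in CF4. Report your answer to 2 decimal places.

13.65%

Molar mass = 1(12.01) + 4(19.00) = 88.010 g/mol
Mass of C per mole = 1 × 12.01 = 12.010 g
% C = 12.010 / 88.010 × 100 = 13.65%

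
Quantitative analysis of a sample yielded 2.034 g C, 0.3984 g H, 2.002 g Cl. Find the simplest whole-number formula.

C3H7Cl

C: 2.034 g ÷ 12.01 g/mol = 0.1694 mol
H: 0.3984 g ÷ 1.008 g/mol = 0.3952 mol
Cl: 2.002 g ÷ 35.45 g/mol = 0.05647 mol
Smallest is Cl at 0.05647 mol; normalising gives C 2.999, H 6.999, Cl 1.000
→ C3H7Cl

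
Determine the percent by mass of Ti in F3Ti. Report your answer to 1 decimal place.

45.6%

Molar mass = 3(19.00) + 1(47.87) = 104.870 g/mol
Mass of Ti per mole = 1 × 47.87 = 47.870 g
% Ti = 47.870 / 104.870 × 100 = 45.6%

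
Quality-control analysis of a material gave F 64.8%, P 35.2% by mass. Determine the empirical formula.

Assume 100 g: 64.8 g F, 35.2 g P.
n(F) = 64.8/19.00 = 3.411, n(P) = 35.2/30.97 = 1.137
Divide by the smallest (1.137 mol P): F 3.001, P 1.000
≈ 3:1 → F3P

F3P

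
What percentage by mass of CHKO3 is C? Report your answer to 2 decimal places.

12.00%

Molar mass = 1(12.01) + 1(1.008) + 1(39.10) + 3(16.00) = 100.118 g/mol
Mass of C per mole = 1 × 12.01 = 12.010 g
% C = 12.010 / 100.118 × 100 = 12.00%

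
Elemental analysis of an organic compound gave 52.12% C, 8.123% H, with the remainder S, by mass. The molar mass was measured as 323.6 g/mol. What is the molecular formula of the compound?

C14H26S4

Assume 100 g: 52.12 g C, 8.123 g H, 39.757 g S.
n(C) = 52.12/12.01 = 4.34, n(H) = 8.123/1.008 = 8.059, n(S) = 39.757/32.07 = 1.24
Ratios (÷ 1.24): C 3.501, H 6.500, S 1.000
Scaling by 2: C 7.00, H 13.00, S 2.00 → C7H13S2
Empirical-formula mass = 161.31 g/mol
n = 323.6 / 161.31 = 2.01 ≈ 2
Molecular formula = (C7H13S2)×2 = C14H26S4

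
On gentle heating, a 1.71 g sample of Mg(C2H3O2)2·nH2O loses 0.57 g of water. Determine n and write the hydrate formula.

Mg(C2H3O2)2·4H2O

Mass of anhydrous Mg(C2H3O2)2 = 1.71 − 0.57 = 1.14 g
mol H2O = 0.57 / 18.02 = 0.03163
Molar mass of Mg(C2H3O2)2 = 142.40 g/mol → mol Mg(C2H3O2)2 = 1.14 / 142.40 = 0.008006
n = 0.03163 / 0.008006 = 3.95 ≈ 4 → Mg(C2H3O2)2·4H2O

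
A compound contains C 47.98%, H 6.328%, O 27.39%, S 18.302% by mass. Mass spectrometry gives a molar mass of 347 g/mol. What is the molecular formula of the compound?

C14H22O6S2

Assume 100 g: 47.98 g C, 6.328 g H, 27.39 g O, 18.302 g S.
C: 47.98 g ÷ 12.01 g/mol = 3.995 mol
H: 6.328 g ÷ 1.008 g/mol = 6.278 mol
O: 27.39 g ÷ 16.00 g/mol = 1.712 mol
S: 18.302 g ÷ 32.07 g/mol = 0.5707 mol
Divide by the smallest (0.5707 mol S): C 7.000, H 11.000, O 3.000, S 1.000
≈ 7:11:3:1 → C7H11O3S
Empirical-formula mass = 175.23 g/mol
n = 347 / 175.23 = 1.98 ≈ 2
Molecular formula = (C7H11O3S)×2 = C14H22O6S2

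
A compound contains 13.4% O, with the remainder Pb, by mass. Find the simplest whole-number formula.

O2Pb

Assume 100 g: 13.4 g O, 86.6 g Pb.
Moles — O: 13.4 / 16.00 = 0.8375 mol; Pb: 86.6 / 207.2 = 0.418 mol
Divide by the smallest (0.418 mol Pb): O 2.004, Pb 1.000
Ratio ≈ 2:1, so the empirical formula is O2Pb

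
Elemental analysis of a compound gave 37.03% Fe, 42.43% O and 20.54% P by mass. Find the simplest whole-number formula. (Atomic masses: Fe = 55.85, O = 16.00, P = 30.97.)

FeO4P

Assume 100 g: 37.03 g Fe, 42.43 g O, 20.54 g P.
Fe: 37.03 g ÷ 55.85 g/mol = 0.663 mol
O: 42.43 g ÷ 16.00 g/mol = 2.652 mol
P: 20.54 g ÷ 30.97 g/mol = 0.6632 mol
Divide by the smallest (0.663 mol Fe): Fe 1.000, O 4.000, P 1.000
→ FeO4P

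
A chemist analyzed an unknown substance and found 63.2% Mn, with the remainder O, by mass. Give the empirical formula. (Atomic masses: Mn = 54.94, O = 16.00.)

MnO2

Assume 100 g: 63.2 g Mn, 36.8 g O.
Moles — Mn: 63.2 / 54.94 = 1.15 mol; O: 36.8 / 16.00 = 2.3 mol
Smallest is Mn at 1.15 mol; normalising gives Mn 1.000, O 1.999
≈ 1:2 → MnO2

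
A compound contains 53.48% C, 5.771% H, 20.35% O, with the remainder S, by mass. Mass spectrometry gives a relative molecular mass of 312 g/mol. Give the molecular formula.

Assume 100 g: 53.48 g C, 5.771 g H, 20.35 g O, 20.399 g S.
C: 53.48 g ÷ 12.01 g/mol = 4.453 mol
H: 5.771 g ÷ 1.008 g/mol = 5.725 mol
O: 20.35 g ÷ 16.00 g/mol = 1.272 mol
S: 20.399 g ÷ 32.07 g/mol = 0.6361 mol
Smallest is S at 0.6361 mol; normalising gives C 7.001, H 9.001, O 2.000, S 1.000
→ C7H9O2S
Empirical-formula mass = 157.21 g/mol
n = 312 / 157.21 = 1.98 ≈ 2
Molecular formula = (C7H9O2S)×2 = C14H18O4S2

C14H18O4S2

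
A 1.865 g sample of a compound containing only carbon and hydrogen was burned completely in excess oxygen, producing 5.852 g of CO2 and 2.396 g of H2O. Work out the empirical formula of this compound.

mol C = 5.852 / 44.01 = 0.1330; mass C = 0.1330 × 12.01 = 1.597 g
mol H = 2 × (2.396 / 18.02) = 0.2659; mass H = 0.2659 × 1.008 = 0.2681 g
Smallest is C at 0.133 mol; normalising gives C 1.000, H 2.000
≈ 1:2 → CH2

CH2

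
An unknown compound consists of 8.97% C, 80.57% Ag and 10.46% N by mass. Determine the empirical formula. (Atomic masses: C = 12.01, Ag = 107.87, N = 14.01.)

CAgN

Assume 100 g: 8.97 g C, 80.57 g Ag, 10.46 g N.
Moles — C: 8.97 / 12.01 = 0.7469 mol; Ag: 80.57 / 107.87 = 0.7469 mol; N: 10.46 / 14.01 = 0.7466 mol
Divide by the smallest (0.7466 mol N): C 1.000, Ag 1.000, N 1.000
→ CAgN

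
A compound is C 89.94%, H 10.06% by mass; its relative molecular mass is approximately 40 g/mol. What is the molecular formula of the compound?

C3H4

Assume 100 g: 89.94 g C, 10.06 g H.
Moles — C: 89.94 / 12.01 = 7.489 mol; H: 10.06 / 1.008 = 9.98 mol
Smallest is C at 7.489 mol; normalising gives C 1.000, H 1.333
Scaling by 3: C 3.00, H 4.00 → C3H4
Empirical-formula mass = 40.06 g/mol
n = 40 / 40.06 = 1.00 ≈ 1
Molecular formula = empirical formula = C3H4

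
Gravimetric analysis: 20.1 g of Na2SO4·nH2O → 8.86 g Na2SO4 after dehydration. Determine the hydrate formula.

Mass of water lost = 20.1 − 8.86 = 11.24 g → 11.24 / 18.02 = 0.6238 mol H2O
Molar mass of Na2SO4 = 142.05 g/mol → mol Na2SO4 = 8.86 / 142.05 = 0.06237
n = 0.6238 / 0.06237 = 10.00 ≈ 10 → Na2SO4·10H2O

Na2SO4·10H2O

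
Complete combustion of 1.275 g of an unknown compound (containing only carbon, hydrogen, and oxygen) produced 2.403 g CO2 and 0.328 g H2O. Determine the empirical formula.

mol C = 2.403 / 44.01 = 0.05460; mass C = 0.05460 × 12.01 = 0.6558 g
mol H = 2 × (0.328 / 18.02) = 0.03640; mass H = 0.03640 × 1.008 = 0.03670 g
mass O = 1.275 − (0.6925) = 0.5825 g → mol O = 0.03641
Divide by the smallest (0.0364 mol H): C 1.500, H 1.000, O 1.000
×2: C 3.00, H 2.00, O 2.00 → C3H2O2

C3H2O2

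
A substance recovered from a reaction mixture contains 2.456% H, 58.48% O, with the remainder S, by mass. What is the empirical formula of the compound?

Assume 100 g: 2.456 g H, 58.48 g O, 39.064 g S.
n(H) = 2.456/1.008 = 2.437, n(O) = 58.48/16.00 = 3.655, n(S) = 39.064/32.07 = 1.218
Divide by the smallest (1.218 mol S): H 2.000, O 3.001, S 1.000
Ratio ≈ 2:3:1, so the empirical formula is H2O3S

H2O3S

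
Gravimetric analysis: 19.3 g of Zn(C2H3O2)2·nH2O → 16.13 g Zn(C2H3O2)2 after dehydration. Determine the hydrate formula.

Mass of water lost = 19.3 − 16.13 = 3.17 g → 3.17 / 18.02 = 0.1759 mol H2O
Molar mass of Zn(C2H3O2)2 = 183.47 g/mol → mol Zn(C2H3O2)2 = 16.13 / 183.47 = 0.08792
n = 0.1759 / 0.08792 = 2.00 ≈ 2 → Zn(C2H3O2)2·2H2O

Zn(C2H3O2)2·2H2O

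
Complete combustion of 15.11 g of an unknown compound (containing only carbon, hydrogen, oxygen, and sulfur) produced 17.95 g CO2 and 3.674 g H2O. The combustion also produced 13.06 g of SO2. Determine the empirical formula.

C2H2OS

mol C = 17.95 / 44.01 = 0.4079; mass C = 0.4079 × 12.01 = 4.898 g
mol H = 2 × (3.674 / 18.02) = 0.4078; mass H = 0.4078 × 1.008 = 0.4110 g
mol S = 13.06 / 64.07 = 0.2038; mass S = 6.537 g
mass O = 15.11 − (11.85) = 3.263 g → mol O = 0.2040
Smallest is S at 0.2038 mol; normalising gives C 2.001, H 2.000, O 1.001, S 1.000
Ratio ≈ 2:2:1:1, so the empirical formula is C2H2OS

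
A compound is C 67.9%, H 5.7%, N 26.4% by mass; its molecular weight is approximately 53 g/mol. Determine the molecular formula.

C3H3N

Assume 100 g: 67.9 g C, 5.7 g H, 26.4 g N.
C: 67.9 g ÷ 12.01 g/mol = 5.654 mol
H: 5.7 g ÷ 1.008 g/mol = 5.655 mol
N: 26.4 g ÷ 14.01 g/mol = 1.884 mol
Ratios (÷ 1.884): C 3.000, H 3.001, N 1.000
→ C3H3N
Empirical-formula mass = 53.06 g/mol
n = 53 / 53.06 = 1.00 ≈ 1
Molecular formula = empirical formula = C3H3N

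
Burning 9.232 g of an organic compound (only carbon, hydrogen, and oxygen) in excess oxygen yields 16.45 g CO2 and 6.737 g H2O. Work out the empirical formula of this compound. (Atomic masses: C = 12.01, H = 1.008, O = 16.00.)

C3H6O2

mol C = 16.45 / 44.01 = 0.3738; mass C = 0.3738 × 12.01 = 4.489 g
mol H = 2 × (6.737 / 18.02) = 0.7477; mass H = 0.7477 × 1.008 = 0.7537 g
mass O = 9.232 − (5.243) = 3.989 g → mol O = 0.2493
Smallest is O at 0.2493 mol; normalising gives C 1.499, H 2.999, O 1.000
Scaling by 2: C 3.00, H 6.00, O 2.00 → C3H6O2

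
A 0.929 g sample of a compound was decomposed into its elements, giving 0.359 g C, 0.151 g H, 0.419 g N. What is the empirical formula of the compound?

CH5N

C: 0.359 g ÷ 12.01 g/mol = 0.02989 mol
H: 0.151 g ÷ 1.008 g/mol = 0.1498 mol
N: 0.419 g ÷ 14.01 g/mol = 0.02991 mol
Ratios (÷ 0.02989): C 1.000, H 5.011, N 1.001
≈ 1:5:1 → CH5N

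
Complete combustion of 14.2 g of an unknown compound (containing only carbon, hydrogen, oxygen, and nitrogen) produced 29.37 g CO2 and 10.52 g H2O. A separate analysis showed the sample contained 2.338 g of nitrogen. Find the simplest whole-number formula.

C4H7NO

mol C = 29.37 / 44.01 = 0.6673; mass C = 0.6673 × 12.01 = 8.015 g
mol H = 2 × (10.52 / 18.02) = 1.168; mass H = 1.168 × 1.008 = 1.177 g
mol N = 2.338 / 14.01 = 0.1669
mass O = 14.2 − (11.53) = 2.670 g → mol O = 0.1669
Divide by the smallest (0.1669 mol N): C 3.999, H 6.997, N 1.000, O 1.000
≈ 4:7:1:1 → C4H7NO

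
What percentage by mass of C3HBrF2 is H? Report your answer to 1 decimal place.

Molar mass = 3(12.01) + 1(1.008) + 1(79.90) + 2(19.00) = 154.938 g/mol
Mass of H per mole = 1 × 1.008 = 1.008 g
% H = 1.008 / 154.938 × 100 = 0.7%

0.7%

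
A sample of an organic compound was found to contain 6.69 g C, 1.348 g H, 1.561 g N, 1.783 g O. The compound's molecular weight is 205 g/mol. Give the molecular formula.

C10H24N2O2

C: 6.69 g ÷ 12.01 g/mol = 0.557 mol
H: 1.348 g ÷ 1.008 g/mol = 1.337 mol
N: 1.561 g ÷ 14.01 g/mol = 0.1114 mol
O: 1.783 g ÷ 16.00 g/mol = 0.1114 mol
Smallest is N at 0.1114 mol; normalising gives C 4.999, H 12.002, N 1.000, O 1.000
Ratio ≈ 5:12:1:1, so the empirical formula is C5H12NO
Empirical-formula mass = 102.16 g/mol
n = 205 / 102.16 = 2.01 ≈ 2
Molecular formula = (C5H12NO)×2 = C10H24N2O2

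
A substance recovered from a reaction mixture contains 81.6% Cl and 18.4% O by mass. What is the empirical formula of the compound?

Cl2O

Assume 100 g: 81.6 g Cl, 18.4 g O.
n(Cl) = 81.6/35.45 = 2.302, n(O) = 18.4/16.00 = 1.15
Ratios (÷ 1.15): Cl 2.002, O 1.000
→ Cl2O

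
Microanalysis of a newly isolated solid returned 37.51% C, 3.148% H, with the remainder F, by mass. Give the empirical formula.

CHF

Assume 100 g: 37.51 g C, 3.148 g H, 59.342 g F.
Moles — C: 37.51 / 12.01 = 3.123 mol; H: 3.148 / 1.008 = 3.123 mol; F: 59.342 / 19.00 = 3.123 mol
Ratios (÷ 3.123): C 1.000, H 1.000, F 1.000
Ratio ≈ 1:1:1, so the empirical formula is CHF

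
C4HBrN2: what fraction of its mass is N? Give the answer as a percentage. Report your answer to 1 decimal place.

17.9%

Molar mass = 4(12.01) + 1(1.008) + 1(79.90) + 2(14.01) = 156.968 g/mol
Mass of N per mole = 2 × 14.01 = 28.020 g
% N = 28.020 / 156.968 × 100 = 17.9%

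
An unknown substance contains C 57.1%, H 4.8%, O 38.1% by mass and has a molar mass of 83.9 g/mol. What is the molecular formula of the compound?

Assume 100 g: 57.1 g C, 4.8 g H, 38.1 g O.
C: 57.1 g ÷ 12.01 g/mol = 4.754 mol
H: 4.8 g ÷ 1.008 g/mol = 4.762 mol
O: 38.1 g ÷ 16.00 g/mol = 2.381 mol
Smallest is O at 2.381 mol; normalising gives C 1.997, H 2.000, O 1.000
Ratio ≈ 2:2:1, so the empirical formula is C2H2O
Empirical-formula mass = 42.04 g/mol
n = 83.9 / 42.04 = 2.00 ≈ 2
Molecular formula = (C2H2O)×2 = C4H4O2

C4H4O2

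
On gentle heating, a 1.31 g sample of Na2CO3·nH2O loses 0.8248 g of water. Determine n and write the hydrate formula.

Na2CO3·10H2O

Mass of anhydrous Na2CO3 = 1.31 − 0.8248 = 0.4852 g
mol H2O = 0.8248 / 18.02 = 0.04577
Molar mass of Na2CO3 = 105.99 g/mol → mol Na2CO3 = 0.4852 / 105.99 = 0.004578
n = 0.04577 / 0.004578 = 10.00 ≈ 10 → Na2CO3·10H2O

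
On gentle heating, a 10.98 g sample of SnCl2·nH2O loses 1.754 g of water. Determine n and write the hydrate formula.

SnCl2·2H2O

Mass of anhydrous SnCl2 = 10.98 − 1.754 = 9.226 g
mol H2O = 1.754 / 18.02 = 0.09734
Molar mass of SnCl2 = 189.61 g/mol → mol SnCl2 = 9.226 / 189.61 = 0.04866
n = 0.09734 / 0.04866 = 2.00 ≈ 2 → SnCl2·2H2O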